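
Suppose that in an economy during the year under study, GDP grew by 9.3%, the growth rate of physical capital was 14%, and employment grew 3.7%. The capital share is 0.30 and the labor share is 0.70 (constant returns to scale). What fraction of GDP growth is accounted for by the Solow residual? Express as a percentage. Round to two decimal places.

The Solow residual accounted for 26.99% of growth.

Labor's share = 1 − 0.3 = 0.7.
Physical capital: 0.3 × 14 = 4.2 pp.
Employment: 0.7 × 3.7 = 2.59 pp.
TFP growth = 9.3 − 6.79 = 2.51%.
TFP share of growth = 2.51 / 9.3 × 100 = 26.9892%.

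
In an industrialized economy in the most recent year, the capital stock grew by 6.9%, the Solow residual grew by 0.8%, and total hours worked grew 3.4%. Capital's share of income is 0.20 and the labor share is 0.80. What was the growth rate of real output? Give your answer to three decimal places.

Labor's share = 1 − 0.2 = 0.8.
The capital stock: 0.2 × 6.9 = 1.38 pp.
Total hours worked: 0.8 × 3.4 = 2.72 pp.
Output growth = 0.8 + 4.1 = 4.9%.

Real output growth was 4.900%.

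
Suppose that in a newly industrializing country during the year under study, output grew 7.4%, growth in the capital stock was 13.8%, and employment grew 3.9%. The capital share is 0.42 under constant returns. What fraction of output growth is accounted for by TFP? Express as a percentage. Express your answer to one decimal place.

Labor's share = 1 − 0.42 = 0.58.
The capital stock: 0.42 × 13.8 = 5.796 pp.
Employment: 0.58 × 3.9 = 2.262 pp.
TFP growth = 7.4 − 8.058 = -0.658%.
TFP share of growth = -0.658 / 7.4 × 100 = -8.892%.

-8.9%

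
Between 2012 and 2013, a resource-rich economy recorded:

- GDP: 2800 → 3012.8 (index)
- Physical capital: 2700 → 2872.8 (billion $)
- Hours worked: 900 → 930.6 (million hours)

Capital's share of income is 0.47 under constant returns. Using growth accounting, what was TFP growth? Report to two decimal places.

GDP growth = (3012.8 − 2800) / 2800 = 7.6%.
Physical capital growth = (2872.8 − 2700) / 2700 = 6.4%.
Hours worked growth = (930.6 − 900) / 900 = 3.4%.
Labor's share = 1 − 0.47 = 0.53.
Physical capital: 0.47 × 6.4 = 3.008 pp.
Hours worked: 0.53 × 3.4 = 1.802 pp.
TFP growth = 7.6 − 4.81 = 2.79%.

TFP grew 2.79%.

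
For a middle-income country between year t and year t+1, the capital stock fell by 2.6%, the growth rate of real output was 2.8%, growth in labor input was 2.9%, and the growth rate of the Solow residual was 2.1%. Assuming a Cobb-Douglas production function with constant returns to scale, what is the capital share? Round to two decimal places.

0.40

gY = gA + α·gK + (1−α)·gL, so gY − gA − gL = α(gK − gL).
2.8 − 2.1 − 2.9 = α × (-2.6 − 2.9).
-2.2 = -5.5 α, so α = 0.4.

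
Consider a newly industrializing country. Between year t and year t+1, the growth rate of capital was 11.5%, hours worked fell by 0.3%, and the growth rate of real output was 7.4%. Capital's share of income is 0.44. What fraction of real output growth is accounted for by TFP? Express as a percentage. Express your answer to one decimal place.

33.9%

Labor's share = 1 − 0.44 = 0.56.
Capital: 0.44 × 11.5 = 5.06 pp.
Hours worked: 0.56 × (-0.3) = -0.168 pp.
TFP growth = 7.4 − 4.892 = 2.508%.
TFP share of growth = 2.508 / 7.4 × 100 = 33.892%.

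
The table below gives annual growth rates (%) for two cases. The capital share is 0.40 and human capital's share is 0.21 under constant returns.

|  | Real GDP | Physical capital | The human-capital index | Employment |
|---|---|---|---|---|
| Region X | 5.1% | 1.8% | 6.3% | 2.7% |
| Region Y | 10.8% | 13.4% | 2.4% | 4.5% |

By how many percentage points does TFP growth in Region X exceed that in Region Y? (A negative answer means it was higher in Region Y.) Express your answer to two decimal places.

-1.18 percentage points

Labor's share = 1 − 0.4 − 0.21 = 0.39.
Region X: TFP = 5.1 − 0.72 − 1.323 − 1.053 = 2.004%.
Region Y: TFP = 10.8 − 5.36 − 0.504 − 1.755 = 3.181%.
Difference = 2.004 − (3.181) = -1.177 pp.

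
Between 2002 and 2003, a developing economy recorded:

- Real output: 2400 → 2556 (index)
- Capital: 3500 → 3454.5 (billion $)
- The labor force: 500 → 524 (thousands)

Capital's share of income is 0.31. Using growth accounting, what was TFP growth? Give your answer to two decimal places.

Real output growth = (2556 − 2400) / 2400 = 6.5%.
Capital growth = (3454.5 − 3500) / 3500 = -1.3%.
The labor force growth = (524 − 500) / 500 = 4.8%.
Labor's share = 1 − 0.31 = 0.69.
Capital: 0.31 × (-1.3) = -0.403 pp.
The labor force: 0.69 × 4.8 = 3.312 pp.
TFP growth = 6.5 − 2.909 = 3.591%.

3.59%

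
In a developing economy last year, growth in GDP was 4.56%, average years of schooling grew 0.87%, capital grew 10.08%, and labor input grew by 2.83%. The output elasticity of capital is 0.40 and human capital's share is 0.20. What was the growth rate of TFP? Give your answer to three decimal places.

-0.778%

Labor's share = 1 − 0.4 − 0.2 = 0.4.
Capital: 0.4 × 10.08 = 4.032 pp.
Average years of schooling: 0.2 × 0.87 = 0.174 pp.
Labor input: 0.4 × 2.83 = 1.132 pp.
TFP growth = 4.56 − 5.338 = -0.778%.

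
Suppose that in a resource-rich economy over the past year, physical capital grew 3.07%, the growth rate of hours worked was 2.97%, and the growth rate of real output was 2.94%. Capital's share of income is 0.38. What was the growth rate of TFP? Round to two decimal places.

Labor's share = 1 − 0.38 = 0.62.
Physical capital: 0.38 × 3.07 = 1.1666 pp.
Hours worked: 0.62 × 2.97 = 1.8414 pp.
TFP growth = 2.94 − 3.008 = -0.068%.

-0.07%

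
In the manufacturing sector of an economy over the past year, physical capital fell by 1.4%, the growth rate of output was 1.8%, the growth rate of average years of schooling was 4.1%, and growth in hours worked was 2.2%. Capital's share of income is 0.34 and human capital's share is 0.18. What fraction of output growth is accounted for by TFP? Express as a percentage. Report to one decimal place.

Labor's share = 1 − 0.34 − 0.18 = 0.48.
Physical capital: 0.34 × (-1.4) = -0.476 pp.
Average years of schooling: 0.18 × 4.1 = 0.738 pp.
Hours worked: 0.48 × 2.2 = 1.056 pp.
TFP growth = 1.8 − 1.318 = 0.482%.
TFP share of growth = 0.482 / 1.8 × 100 = 26.778%.

TFP accounted for 26.8% of growth.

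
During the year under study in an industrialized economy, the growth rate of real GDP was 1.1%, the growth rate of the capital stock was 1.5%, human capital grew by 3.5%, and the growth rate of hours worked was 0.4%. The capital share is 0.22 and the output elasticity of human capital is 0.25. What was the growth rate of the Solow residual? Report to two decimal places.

-0.32%

Labor's share = 1 − 0.22 − 0.25 = 0.53.
The capital stock: 0.22 × 1.5 = 0.33 pp.
Human capital: 0.25 × 3.5 = 0.875 pp.
Hours worked: 0.53 × 0.4 = 0.212 pp.
TFP growth = 1.1 − 1.417 = -0.317%.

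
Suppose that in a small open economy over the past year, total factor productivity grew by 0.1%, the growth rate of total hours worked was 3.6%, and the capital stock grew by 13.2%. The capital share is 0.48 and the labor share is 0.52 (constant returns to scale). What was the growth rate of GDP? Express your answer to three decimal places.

Labor's share = 1 − 0.48 = 0.52.
The capital stock: 0.48 × 13.2 = 6.336 pp.
Total hours worked: 0.52 × 3.6 = 1.872 pp.
Output growth = 0.1 + 8.208 = 8.308%.

GDP grew 8.308%.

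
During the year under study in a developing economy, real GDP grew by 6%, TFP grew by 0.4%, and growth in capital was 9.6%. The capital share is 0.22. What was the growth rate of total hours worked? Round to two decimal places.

Labor's share = 1 − 0.22 = 0.78.
gY = gA + 0.22×9.6 + 0.78×g.
0.78×g = 6 − 0.4 − 2.112 = 3.488.
g = 3.488 / 0.78 = 4.4718%.

4.47%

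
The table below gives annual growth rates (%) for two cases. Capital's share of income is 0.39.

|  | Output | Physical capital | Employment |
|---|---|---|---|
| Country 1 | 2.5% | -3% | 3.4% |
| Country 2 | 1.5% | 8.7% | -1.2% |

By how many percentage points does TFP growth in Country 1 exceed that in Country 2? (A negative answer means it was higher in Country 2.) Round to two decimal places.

Labor's share = 1 − 0.39 = 0.61.
Country 1: TFP = 2.5 + 1.17 − 2.074 = 1.596%.
Country 2: TFP = 1.5 − 3.393 + 0.732 = -1.161%.
Difference = 1.596 − (-1.161) = 2.757 pp.

2.76 percentage points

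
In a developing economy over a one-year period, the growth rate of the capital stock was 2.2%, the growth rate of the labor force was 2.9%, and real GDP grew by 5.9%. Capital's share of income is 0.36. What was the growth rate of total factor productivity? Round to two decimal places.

Labor's share = 1 − 0.36 = 0.64.
The capital stock: 0.36 × 2.2 = 0.792 pp.
The labor force: 0.64 × 2.9 = 1.856 pp.
TFP growth = 5.9 − 2.648 = 3.252%.

3.25%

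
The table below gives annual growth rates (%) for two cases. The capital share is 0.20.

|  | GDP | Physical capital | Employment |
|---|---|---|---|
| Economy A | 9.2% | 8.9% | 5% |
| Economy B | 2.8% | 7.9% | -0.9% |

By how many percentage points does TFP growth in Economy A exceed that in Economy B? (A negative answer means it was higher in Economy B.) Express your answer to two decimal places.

Labor's share = 1 − 0.2 = 0.8.
Economy A: TFP = 9.2 − 1.78 − 4 = 3.42%.
Economy B: TFP = 2.8 − 1.58 + 0.72 = 1.94%.
Difference = 3.42 − (1.94) = 1.48 pp.

1.48 percentage points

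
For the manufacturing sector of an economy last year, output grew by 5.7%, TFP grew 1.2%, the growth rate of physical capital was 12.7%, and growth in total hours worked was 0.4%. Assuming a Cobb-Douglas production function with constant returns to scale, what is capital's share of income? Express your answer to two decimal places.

gY = gA + α·gK + (1−α)·gL, so gY − gA − gL = α(gK − gL).
5.7 − 1.2 − 0.4 = α × (12.7 − 0.4).
4.1 = 12.3 α, so α = 0.3333.

Capital's share of income is 0.33.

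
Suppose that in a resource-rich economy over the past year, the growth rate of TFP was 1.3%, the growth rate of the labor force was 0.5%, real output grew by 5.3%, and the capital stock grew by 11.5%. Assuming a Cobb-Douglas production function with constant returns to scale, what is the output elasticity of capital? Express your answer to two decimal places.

α = 0.32

gY = gA + α·gK + (1−α)·gL, so gY − gA − gL = α(gK − gL).
5.3 − 1.3 − 0.5 = α × (11.5 − 0.5).
3.5 = 11 α, so α = 0.3182.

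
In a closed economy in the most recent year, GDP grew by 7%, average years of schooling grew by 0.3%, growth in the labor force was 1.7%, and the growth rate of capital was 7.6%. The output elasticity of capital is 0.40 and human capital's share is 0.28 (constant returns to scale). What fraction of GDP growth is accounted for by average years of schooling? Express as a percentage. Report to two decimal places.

1.20%

Average years of schooling contributed 0.28 × 0.3 = 0.084 pp.
Share of growth = 0.084 / 7 × 100 = 1.2%.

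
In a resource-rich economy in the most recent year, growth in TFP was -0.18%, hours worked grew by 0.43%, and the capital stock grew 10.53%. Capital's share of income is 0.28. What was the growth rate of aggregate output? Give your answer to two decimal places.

Labor's share = 1 − 0.28 = 0.72.
The capital stock: 0.28 × 10.53 = 2.9484 pp.
Hours worked: 0.72 × 0.43 = 0.3096 pp.
Output growth = -0.18 + 3.258 = 3.078%.

3.08%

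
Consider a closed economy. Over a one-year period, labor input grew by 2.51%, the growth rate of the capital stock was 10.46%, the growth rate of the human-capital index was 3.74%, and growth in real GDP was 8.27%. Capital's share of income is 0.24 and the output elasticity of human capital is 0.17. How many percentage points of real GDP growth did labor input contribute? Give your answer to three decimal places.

Labor's share = 1 − 0.24 − 0.17 = 0.59.
Contribution = share × growth = 0.59 × 2.51 = 1.4809 pp.

1.481 percentage points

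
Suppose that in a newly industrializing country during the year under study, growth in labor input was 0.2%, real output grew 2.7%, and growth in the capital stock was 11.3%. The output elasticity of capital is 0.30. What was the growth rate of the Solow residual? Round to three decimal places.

Labor's share = 1 − 0.3 = 0.7.
The capital stock: 0.3 × 11.3 = 3.39 pp.
Labor input: 0.7 × 0.2 = 0.14 pp.
TFP growth = 2.7 − 3.53 = -0.83%.

-0.830%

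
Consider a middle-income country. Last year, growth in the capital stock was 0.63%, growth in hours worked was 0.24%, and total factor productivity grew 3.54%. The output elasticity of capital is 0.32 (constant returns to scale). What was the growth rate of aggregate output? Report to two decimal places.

3.90%

Labor's share = 1 − 0.32 = 0.68.
The capital stock: 0.32 × 0.63 = 0.2016 pp.
Hours worked: 0.68 × 0.24 = 0.1632 pp.
Output growth = 3.54 + 0.3648 = 3.9048%.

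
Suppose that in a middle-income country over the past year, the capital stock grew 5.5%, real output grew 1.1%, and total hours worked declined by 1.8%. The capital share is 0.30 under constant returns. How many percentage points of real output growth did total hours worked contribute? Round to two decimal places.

-1.26 pp

Labor's share = 1 − 0.3 = 0.7.
Contribution = share × growth = 0.7 × (-1.8) = -1.26 pp.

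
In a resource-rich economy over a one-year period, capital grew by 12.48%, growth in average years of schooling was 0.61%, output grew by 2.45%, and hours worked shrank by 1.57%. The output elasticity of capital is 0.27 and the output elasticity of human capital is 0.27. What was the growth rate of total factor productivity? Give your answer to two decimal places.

-0.36%

Labor's share = 1 − 0.27 − 0.27 = 0.46.
Capital: 0.27 × 12.48 = 3.3696 pp.
Average years of schooling: 0.27 × 0.61 = 0.1647 pp.
Hours worked: 0.46 × (-1.57) = -0.7222 pp.
TFP growth = 2.45 − 2.8121 = -0.3621%.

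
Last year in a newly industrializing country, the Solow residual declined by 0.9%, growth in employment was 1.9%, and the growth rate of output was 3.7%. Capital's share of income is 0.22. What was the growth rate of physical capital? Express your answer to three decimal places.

Labor's share = 1 − 0.22 = 0.78.
gY = gA + 0.78×1.9 + 0.22×g.
0.22×g = 3.7 + 0.9 − 1.482 = 3.118.
g = 3.118 / 0.22 = 14.17273%.

14.173%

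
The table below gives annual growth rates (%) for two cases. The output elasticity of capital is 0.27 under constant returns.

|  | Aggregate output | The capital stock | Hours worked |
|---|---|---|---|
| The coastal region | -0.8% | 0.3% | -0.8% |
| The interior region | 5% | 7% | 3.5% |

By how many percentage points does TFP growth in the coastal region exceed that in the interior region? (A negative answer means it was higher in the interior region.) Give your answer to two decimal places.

-0.85 percentage points

Labor's share = 1 − 0.27 = 0.73.
The coastal region: TFP = -0.8 − 0.081 + 0.584 = -0.297%.
The interior region: TFP = 5 − 1.89 − 2.555 = 0.555%.
Difference = -0.297 − (0.555) = -0.852 pp.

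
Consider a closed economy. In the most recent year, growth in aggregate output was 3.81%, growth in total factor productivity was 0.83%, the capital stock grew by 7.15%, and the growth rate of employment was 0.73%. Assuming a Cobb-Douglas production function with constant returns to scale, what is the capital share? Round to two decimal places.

α = 0.35

gY = gA + α·gK + (1−α)·gL, so gY − gA − gL = α(gK − gL).
3.81 − 0.83 − 0.73 = α × (7.15 − 0.73).
2.25 = 6.42 α, so α = 0.3505.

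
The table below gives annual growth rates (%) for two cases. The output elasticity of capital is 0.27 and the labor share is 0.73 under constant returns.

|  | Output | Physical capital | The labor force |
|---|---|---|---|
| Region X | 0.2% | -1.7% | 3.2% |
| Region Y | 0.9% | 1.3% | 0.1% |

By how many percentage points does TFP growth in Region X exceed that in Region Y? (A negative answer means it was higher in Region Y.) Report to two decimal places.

-2.15 percentage points

Labor's share = 1 − 0.27 = 0.73.
Region X: TFP = 0.2 + 0.459 − 2.336 = -1.677%.
Region Y: TFP = 0.9 − 0.351 − 0.073 = 0.476%.
Difference = -1.677 − (0.476) = -2.153 pp.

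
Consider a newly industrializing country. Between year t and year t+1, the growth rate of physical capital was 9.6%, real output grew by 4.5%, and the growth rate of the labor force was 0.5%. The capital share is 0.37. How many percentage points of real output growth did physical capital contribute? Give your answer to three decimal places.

3.552 pp

Contribution = share × growth = 0.37 × 9.6 = 3.552 pp.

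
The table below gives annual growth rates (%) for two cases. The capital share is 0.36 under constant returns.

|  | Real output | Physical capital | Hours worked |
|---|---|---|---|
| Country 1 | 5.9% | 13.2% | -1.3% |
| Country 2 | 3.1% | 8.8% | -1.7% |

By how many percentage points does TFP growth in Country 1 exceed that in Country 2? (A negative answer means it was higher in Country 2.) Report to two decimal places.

0.96 percentage points

Labor's share = 1 − 0.36 = 0.64.
Country 1: TFP = 5.9 − 4.752 + 0.832 = 1.98%.
Country 2: TFP = 3.1 − 3.168 + 1.088 = 1.02%.
Difference = 1.98 − (1.02) = 0.96 pp.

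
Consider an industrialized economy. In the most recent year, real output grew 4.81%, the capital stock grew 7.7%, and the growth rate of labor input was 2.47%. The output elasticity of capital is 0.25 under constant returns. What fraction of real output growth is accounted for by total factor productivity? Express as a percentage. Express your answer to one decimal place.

Total factor productivity accounted for 21.5% of growth.

Labor's share = 1 − 0.25 = 0.75.
The capital stock: 0.25 × 7.7 = 1.925 pp.
Labor input: 0.75 × 2.47 = 1.8525 pp.
TFP growth = 4.81 − 3.7775 = 1.0325%.
TFP share of growth = 1.0325 / 4.81 × 100 = 21.466%.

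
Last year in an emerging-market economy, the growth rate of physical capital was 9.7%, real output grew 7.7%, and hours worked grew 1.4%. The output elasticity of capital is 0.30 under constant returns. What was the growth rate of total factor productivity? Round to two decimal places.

Labor's share = 1 − 0.3 = 0.7.
Physical capital: 0.3 × 9.7 = 2.91 pp.
Hours worked: 0.7 × 1.4 = 0.98 pp.
TFP growth = 7.7 − 3.89 = 3.81%.

3.81%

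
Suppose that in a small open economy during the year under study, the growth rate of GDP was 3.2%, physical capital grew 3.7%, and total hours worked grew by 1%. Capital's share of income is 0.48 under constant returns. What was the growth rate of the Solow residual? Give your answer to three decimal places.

The Solow residual growth was 0.904%.

Labor's share = 1 − 0.48 = 0.52.
Physical capital: 0.48 × 3.7 = 1.776 pp.
Total hours worked: 0.52 × 1 = 0.52 pp.
TFP growth = 3.2 − 2.296 = 0.904%.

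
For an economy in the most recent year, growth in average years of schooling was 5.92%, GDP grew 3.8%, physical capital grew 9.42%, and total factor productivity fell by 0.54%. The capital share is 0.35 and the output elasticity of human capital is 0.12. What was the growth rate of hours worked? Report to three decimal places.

Labor's share = 1 − 0.35 − 0.12 = 0.53.
gY = gA + 0.35×9.42 + 0.12×5.92 + 0.53×g.
0.53×g = 3.8 + 0.54 − 4.0074 = 0.3326.
g = 0.3326 / 0.53 = 0.62755%.

Hours worked growth was 0.628%.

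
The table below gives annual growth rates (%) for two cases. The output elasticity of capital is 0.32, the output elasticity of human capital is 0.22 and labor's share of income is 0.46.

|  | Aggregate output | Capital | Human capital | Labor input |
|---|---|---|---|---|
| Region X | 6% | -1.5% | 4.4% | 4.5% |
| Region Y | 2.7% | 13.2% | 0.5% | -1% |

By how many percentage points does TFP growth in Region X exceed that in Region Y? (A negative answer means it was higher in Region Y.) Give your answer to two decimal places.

Labor's share = 1 − 0.32 − 0.22 = 0.46.
Region X: TFP = 6 + 0.48 − 0.968 − 2.07 = 3.442%.
Region Y: TFP = 2.7 − 4.224 − 0.11 + 0.46 = -1.174%.
Difference = 3.442 − (-1.174) = 4.616 pp.

4.62 percentage points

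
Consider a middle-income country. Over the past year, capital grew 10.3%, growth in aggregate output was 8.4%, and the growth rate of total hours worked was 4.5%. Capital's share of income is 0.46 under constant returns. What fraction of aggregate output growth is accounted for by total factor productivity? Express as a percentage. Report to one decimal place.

Labor's share = 1 − 0.46 = 0.54.
Capital: 0.46 × 10.3 = 4.738 pp.
Total hours worked: 0.54 × 4.5 = 2.43 pp.
TFP growth = 8.4 − 7.168 = 1.232%.
TFP share of growth = 1.232 / 8.4 × 100 = 14.667%.

Total factor productivity accounted for 14.7% of growth.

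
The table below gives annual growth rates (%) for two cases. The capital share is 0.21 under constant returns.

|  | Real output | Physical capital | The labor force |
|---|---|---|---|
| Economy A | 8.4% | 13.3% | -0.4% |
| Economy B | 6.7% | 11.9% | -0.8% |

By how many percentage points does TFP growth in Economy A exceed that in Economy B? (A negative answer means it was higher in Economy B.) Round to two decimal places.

1.09 percentage points

Labor's share = 1 − 0.21 = 0.79.
Economy A: TFP = 8.4 − 2.793 + 0.316 = 5.923%.
Economy B: TFP = 6.7 − 2.499 + 0.632 = 4.833%.
Difference = 5.923 − (4.833) = 1.09 pp.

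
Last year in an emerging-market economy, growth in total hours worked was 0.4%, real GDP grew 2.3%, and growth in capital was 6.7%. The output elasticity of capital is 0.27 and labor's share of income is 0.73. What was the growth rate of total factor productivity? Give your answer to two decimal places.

Labor's share = 1 − 0.27 = 0.73.
Capital: 0.27 × 6.7 = 1.809 pp.
Total hours worked: 0.73 × 0.4 = 0.292 pp.
TFP growth = 2.3 − 2.101 = 0.199%.

Total factor productivity growth was 0.20%.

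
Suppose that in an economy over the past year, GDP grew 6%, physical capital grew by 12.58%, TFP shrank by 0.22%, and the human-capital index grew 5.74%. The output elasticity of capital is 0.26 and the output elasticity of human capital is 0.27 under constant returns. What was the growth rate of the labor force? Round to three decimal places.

Labor's share = 1 − 0.26 − 0.27 = 0.47.
gY = gA + 0.26×12.58 + 0.27×5.74 + 0.47×g.
0.47×g = 6 + 0.22 − 4.8206 = 1.3994.
g = 1.3994 / 0.47 = 2.97745%.

2.977%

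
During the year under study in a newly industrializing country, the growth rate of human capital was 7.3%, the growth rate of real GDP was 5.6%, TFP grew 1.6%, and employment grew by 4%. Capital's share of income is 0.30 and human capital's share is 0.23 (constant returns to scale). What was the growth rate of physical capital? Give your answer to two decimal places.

1.47%

Labor's share = 1 − 0.3 − 0.23 = 0.47.
gY = gA + 0.23×7.3 + 0.47×4 + 0.3×g.
0.3×g = 5.6 − 1.6 − 3.559 = 0.441.
g = 0.441 / 0.3 = 1.47%.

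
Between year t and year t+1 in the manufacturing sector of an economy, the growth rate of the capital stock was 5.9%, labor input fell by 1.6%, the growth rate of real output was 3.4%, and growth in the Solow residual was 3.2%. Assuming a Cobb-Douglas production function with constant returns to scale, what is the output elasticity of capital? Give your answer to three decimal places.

gY = gA + α·gK + (1−α)·gL, so gY − gA − gL = α(gK − gL).
3.4 − 3.2 + 1.6 = α × (5.9 − (-1.6)).
1.8 = 7.5 α, so α = 0.24.

0.240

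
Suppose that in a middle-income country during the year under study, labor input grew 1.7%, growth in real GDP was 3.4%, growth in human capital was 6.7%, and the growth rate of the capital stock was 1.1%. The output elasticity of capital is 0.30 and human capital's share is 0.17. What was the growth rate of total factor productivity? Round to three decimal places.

Labor's share = 1 − 0.3 − 0.17 = 0.53.
The capital stock: 0.3 × 1.1 = 0.33 pp.
Human capital: 0.17 × 6.7 = 1.139 pp.
Labor input: 0.53 × 1.7 = 0.901 pp.
TFP growth = 3.4 − 2.37 = 1.03%.

Total factor productivity growth was 1.030%.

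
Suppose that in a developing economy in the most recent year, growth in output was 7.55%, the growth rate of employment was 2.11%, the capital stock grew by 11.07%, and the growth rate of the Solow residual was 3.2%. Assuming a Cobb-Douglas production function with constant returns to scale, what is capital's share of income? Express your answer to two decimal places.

gY = gA + α·gK + (1−α)·gL, so gY − gA − gL = α(gK − gL).
7.55 − 3.2 − 2.11 = α × (11.07 − 2.11).
2.24 = 8.96 α, so α = 0.25.

α = 0.25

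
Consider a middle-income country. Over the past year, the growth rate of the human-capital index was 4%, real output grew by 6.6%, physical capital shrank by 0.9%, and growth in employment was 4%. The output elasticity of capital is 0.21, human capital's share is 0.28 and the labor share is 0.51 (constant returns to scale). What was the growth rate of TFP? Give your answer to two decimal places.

Labor's share = 1 − 0.21 − 0.28 = 0.51.
Physical capital: 0.21 × (-0.9) = -0.189 pp.
The human-capital index: 0.28 × 4 = 1.12 pp.
Employment: 0.51 × 4 = 2.04 pp.
TFP growth = 6.6 − 2.971 = 3.629%.

TFP growth was 3.63%.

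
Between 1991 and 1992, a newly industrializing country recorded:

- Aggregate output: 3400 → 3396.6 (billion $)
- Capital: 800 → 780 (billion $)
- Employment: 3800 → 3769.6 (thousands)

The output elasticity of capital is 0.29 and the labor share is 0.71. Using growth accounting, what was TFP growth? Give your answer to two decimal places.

1.19%

Aggregate output growth = (3396.6 − 3400) / 3400 = -0.1%.
Capital growth = (780 − 800) / 800 = -2.5%.
Employment growth = (3769.6 − 3800) / 3800 = -0.8%.
Labor's share = 1 − 0.29 = 0.71.
Capital: 0.29 × (-2.5) = -0.725 pp.
Employment: 0.71 × (-0.8) = -0.568 pp.
TFP growth = -0.1 + 1.293 = 1.193%.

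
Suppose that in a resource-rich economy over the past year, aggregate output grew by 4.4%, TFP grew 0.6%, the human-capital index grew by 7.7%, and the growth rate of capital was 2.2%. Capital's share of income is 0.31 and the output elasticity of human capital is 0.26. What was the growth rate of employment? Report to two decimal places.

Employment growth was 2.60%.

Labor's share = 1 − 0.31 − 0.26 = 0.43.
gY = gA + 0.31×2.2 + 0.26×7.7 + 0.43×g.
0.43×g = 4.4 − 0.6 − 2.684 = 1.116.
g = 1.116 / 0.43 = 2.5953%.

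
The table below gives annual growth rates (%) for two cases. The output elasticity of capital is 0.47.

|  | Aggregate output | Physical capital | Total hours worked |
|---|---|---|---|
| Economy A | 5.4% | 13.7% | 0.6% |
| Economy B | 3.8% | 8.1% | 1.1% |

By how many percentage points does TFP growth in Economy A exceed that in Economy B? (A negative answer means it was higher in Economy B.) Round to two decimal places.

-0.77 percentage points

Labor's share = 1 − 0.47 = 0.53.
Economy A: TFP = 5.4 − 6.439 − 0.318 = -1.357%.
Economy B: TFP = 3.8 − 3.807 − 0.583 = -0.59%.
Difference = -1.357 − (-0.59) = -0.767 pp.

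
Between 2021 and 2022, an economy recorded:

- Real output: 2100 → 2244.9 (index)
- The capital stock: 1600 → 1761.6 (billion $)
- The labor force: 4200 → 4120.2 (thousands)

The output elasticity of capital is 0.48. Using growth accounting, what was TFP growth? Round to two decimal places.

Real output growth = (2244.9 − 2100) / 2100 = 6.9%.
The capital stock growth = (1761.6 − 1600) / 1600 = 10.1%.
The labor force growth = (4120.2 − 4200) / 4200 = -1.9%.
Labor's share = 1 − 0.48 = 0.52.
The capital stock: 0.48 × 10.1 = 4.848 pp.
The labor force: 0.52 × (-1.9) = -0.988 pp.
TFP growth = 6.9 − 3.86 = 3.04%.

TFP growth was 3.04%.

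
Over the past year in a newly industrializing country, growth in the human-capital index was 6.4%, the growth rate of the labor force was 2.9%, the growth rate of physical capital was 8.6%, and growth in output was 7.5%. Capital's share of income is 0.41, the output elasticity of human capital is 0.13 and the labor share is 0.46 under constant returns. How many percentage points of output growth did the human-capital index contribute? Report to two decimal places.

Contribution = share × growth = 0.13 × 6.4 = 0.832 pp.

0.83 percentage points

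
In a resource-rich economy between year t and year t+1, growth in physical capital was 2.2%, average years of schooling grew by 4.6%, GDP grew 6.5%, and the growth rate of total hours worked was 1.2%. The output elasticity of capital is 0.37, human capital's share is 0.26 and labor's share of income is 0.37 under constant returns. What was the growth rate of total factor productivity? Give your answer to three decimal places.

Total factor productivity grew 4.046%.

Labor's share = 1 − 0.37 − 0.26 = 0.37.
Physical capital: 0.37 × 2.2 = 0.814 pp.
Average years of schooling: 0.26 × 4.6 = 1.196 pp.
Total hours worked: 0.37 × 1.2 = 0.444 pp.
TFP growth = 6.5 − 2.454 = 4.046%.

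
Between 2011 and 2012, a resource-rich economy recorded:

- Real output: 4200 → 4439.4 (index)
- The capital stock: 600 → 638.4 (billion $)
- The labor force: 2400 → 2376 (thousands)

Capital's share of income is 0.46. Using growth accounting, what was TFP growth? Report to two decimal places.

Real output growth = (4439.4 − 4200) / 4200 = 5.7%.
The capital stock growth = (638.4 − 600) / 600 = 6.4%.
The labor force growth = (2376 − 2400) / 2400 = -1%.
Labor's share = 1 − 0.46 = 0.54.
The capital stock: 0.46 × 6.4 = 2.944 pp.
The labor force: 0.54 × (-1) = -0.54 pp.
TFP growth = 5.7 − 2.404 = 3.296%.

3.30%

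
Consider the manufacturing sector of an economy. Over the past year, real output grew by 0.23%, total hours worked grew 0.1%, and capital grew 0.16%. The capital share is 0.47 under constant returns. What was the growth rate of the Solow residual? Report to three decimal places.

The Solow residual grew 0.102%.

Labor's share = 1 − 0.47 = 0.53.
Capital: 0.47 × 0.16 = 0.0752 pp.
Total hours worked: 0.53 × 0.1 = 0.053 pp.
TFP growth = 0.23 − 0.1282 = 0.1018%.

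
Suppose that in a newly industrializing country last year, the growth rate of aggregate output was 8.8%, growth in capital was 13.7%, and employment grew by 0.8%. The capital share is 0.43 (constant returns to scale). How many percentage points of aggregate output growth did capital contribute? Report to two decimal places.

5.89 percentage points

Contribution = share × growth = 0.43 × 13.7 = 5.891 pp.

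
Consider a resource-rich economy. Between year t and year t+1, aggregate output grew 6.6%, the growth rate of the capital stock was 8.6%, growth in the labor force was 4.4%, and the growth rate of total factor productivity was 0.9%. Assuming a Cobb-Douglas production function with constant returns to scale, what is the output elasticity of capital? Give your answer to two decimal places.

gY = gA + α·gK + (1−α)·gL, so gY − gA − gL = α(gK − gL).
6.6 − 0.9 − 4.4 = α × (8.6 − 4.4).
1.3 = 4.2 α, so α = 0.3095.

α = 0.31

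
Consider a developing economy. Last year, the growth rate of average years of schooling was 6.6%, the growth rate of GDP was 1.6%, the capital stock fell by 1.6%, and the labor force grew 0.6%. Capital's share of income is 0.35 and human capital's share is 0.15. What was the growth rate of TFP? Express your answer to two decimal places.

0.87%

Labor's share = 1 − 0.35 − 0.15 = 0.5.
The capital stock: 0.35 × (-1.6) = -0.56 pp.
Average years of schooling: 0.15 × 6.6 = 0.99 pp.
The labor force: 0.5 × 0.6 = 0.3 pp.
TFP growth = 1.6 − 0.73 = 0.87%.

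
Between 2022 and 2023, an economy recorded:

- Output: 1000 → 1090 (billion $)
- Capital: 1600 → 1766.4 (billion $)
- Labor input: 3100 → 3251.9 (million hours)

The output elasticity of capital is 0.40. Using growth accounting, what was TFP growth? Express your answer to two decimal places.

Output growth = (1090 − 1000) / 1000 = 9%.
Capital growth = (1766.4 − 1600) / 1600 = 10.4%.
Labor input growth = (3251.9 − 3100) / 3100 = 4.9%.
Labor's share = 1 − 0.4 = 0.6.
Capital: 0.4 × 10.4 = 4.16 pp.
Labor input: 0.6 × 4.9 = 2.94 pp.
TFP growth = 9 − 7.1 = 1.9%.

TFP grew 1.90%.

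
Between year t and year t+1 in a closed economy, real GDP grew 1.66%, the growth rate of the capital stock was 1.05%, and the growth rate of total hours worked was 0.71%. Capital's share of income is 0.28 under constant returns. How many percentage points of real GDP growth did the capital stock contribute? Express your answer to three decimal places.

Contribution = share × growth = 0.28 × 1.05 = 0.294 pp.

0.294 percentage points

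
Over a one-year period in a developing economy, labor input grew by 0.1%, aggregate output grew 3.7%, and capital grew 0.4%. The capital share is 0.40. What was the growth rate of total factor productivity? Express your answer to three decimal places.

3.480%

Labor's share = 1 − 0.4 = 0.6.
Capital: 0.4 × 0.4 = 0.16 pp.
Labor input: 0.6 × 0.1 = 0.06 pp.
TFP growth = 3.7 − 0.22 = 3.48%.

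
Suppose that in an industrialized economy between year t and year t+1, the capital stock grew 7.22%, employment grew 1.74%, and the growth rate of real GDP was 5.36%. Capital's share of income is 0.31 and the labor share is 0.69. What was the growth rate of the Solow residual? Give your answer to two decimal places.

Labor's share = 1 − 0.31 = 0.69.
The capital stock: 0.31 × 7.22 = 2.2382 pp.
Employment: 0.69 × 1.74 = 1.2006 pp.
TFP growth = 5.36 − 3.4388 = 1.9212%.

The Solow residual growth was 1.92%.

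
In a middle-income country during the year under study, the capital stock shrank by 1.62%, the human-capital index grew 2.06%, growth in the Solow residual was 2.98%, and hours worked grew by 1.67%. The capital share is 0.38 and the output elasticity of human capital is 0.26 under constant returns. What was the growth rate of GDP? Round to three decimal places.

3.501%

Labor's share = 1 − 0.38 − 0.26 = 0.36.
The capital stock: 0.38 × (-1.62) = -0.6156 pp.
The human-capital index: 0.26 × 2.06 = 0.5356 pp.
Hours worked: 0.36 × 1.67 = 0.6012 pp.
Output growth = 2.98 + 0.5212 = 3.5012%.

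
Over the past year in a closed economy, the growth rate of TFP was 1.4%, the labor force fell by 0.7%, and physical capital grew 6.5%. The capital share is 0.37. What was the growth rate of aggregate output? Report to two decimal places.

Labor's share = 1 − 0.37 = 0.63.
Physical capital: 0.37 × 6.5 = 2.405 pp.
The labor force: 0.63 × (-0.7) = -0.441 pp.
Output growth = 1.4 + 1.964 = 3.364%.

3.36%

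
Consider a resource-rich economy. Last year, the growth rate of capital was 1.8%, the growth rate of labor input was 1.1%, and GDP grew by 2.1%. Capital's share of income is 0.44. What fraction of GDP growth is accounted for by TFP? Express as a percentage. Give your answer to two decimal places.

32.95%

Labor's share = 1 − 0.44 = 0.56.
Capital: 0.44 × 1.8 = 0.792 pp.
Labor input: 0.56 × 1.1 = 0.616 pp.
TFP growth = 2.1 − 1.408 = 0.692%.
TFP share of growth = 0.692 / 2.1 × 100 = 32.9524%.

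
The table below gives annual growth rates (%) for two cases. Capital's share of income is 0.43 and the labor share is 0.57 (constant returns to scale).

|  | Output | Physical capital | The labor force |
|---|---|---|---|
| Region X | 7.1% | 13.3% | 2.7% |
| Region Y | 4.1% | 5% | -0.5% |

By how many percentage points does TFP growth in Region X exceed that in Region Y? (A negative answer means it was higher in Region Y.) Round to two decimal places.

-2.39 percentage points

Labor's share = 1 − 0.43 = 0.57.
Region X: TFP = 7.1 − 5.719 − 1.539 = -0.158%.
Region Y: TFP = 4.1 − 2.15 + 0.285 = 2.235%.
Difference = -0.158 − (2.235) = -2.393 pp.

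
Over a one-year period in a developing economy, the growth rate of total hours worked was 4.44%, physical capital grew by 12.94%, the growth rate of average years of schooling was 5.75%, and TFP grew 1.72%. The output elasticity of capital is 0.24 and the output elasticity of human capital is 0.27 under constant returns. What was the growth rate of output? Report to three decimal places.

Output grew 8.554%.

Labor's share = 1 − 0.24 − 0.27 = 0.49.
Physical capital: 0.24 × 12.94 = 3.1056 pp.
Average years of schooling: 0.27 × 5.75 = 1.5525 pp.
Total hours worked: 0.49 × 4.44 = 2.1756 pp.
Output growth = 1.72 + 6.8337 = 8.5537%.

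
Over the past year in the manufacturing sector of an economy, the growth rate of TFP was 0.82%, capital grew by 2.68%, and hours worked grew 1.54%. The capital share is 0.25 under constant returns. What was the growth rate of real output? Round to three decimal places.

Real output grew 2.645%.

Labor's share = 1 − 0.25 = 0.75.
Capital: 0.25 × 2.68 = 0.67 pp.
Hours worked: 0.75 × 1.54 = 1.155 pp.
Output growth = 0.82 + 1.825 = 2.645%.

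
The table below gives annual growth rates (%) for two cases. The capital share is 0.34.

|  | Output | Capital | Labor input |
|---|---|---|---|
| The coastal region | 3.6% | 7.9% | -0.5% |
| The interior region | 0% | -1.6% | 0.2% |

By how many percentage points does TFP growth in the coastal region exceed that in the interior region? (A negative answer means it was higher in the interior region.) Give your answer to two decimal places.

Labor's share = 1 − 0.34 = 0.66.
The coastal region: TFP = 3.6 − 2.686 + 0.33 = 1.244%.
The interior region: TFP = 0 + 0.544 − 0.132 = 0.412%.
Difference = 1.244 − (0.412) = 0.832 pp.

0.83 percentage points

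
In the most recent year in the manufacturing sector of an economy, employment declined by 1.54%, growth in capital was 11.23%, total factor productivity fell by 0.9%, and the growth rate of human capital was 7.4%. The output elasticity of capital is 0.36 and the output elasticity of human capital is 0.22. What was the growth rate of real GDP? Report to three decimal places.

4.124%

Labor's share = 1 − 0.36 − 0.22 = 0.42.
Capital: 0.36 × 11.23 = 4.0428 pp.
Human capital: 0.22 × 7.4 = 1.628 pp.
Employment: 0.42 × (-1.54) = -0.6468 pp.
Output growth = -0.9 + 5.024 = 4.124%.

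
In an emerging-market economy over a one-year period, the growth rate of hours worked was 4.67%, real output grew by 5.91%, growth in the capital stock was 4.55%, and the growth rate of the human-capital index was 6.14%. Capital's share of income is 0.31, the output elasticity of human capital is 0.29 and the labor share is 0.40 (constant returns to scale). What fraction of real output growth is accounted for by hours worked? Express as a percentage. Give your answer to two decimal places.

31.61%

Labor's share = 1 − 0.31 − 0.29 = 0.4.
Hours worked contributed 0.4 × 4.67 = 1.868 pp.
Share of growth = 1.868 / 5.91 × 100 = 31.6074%.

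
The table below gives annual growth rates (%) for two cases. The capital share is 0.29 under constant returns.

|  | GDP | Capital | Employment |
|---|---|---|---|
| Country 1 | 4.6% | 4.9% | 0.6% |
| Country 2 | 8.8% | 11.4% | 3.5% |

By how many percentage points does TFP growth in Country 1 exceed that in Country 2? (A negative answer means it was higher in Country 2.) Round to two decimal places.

-0.26 percentage points

Labor's share = 1 − 0.29 = 0.71.
Country 1: TFP = 4.6 − 1.421 − 0.426 = 2.753%.
Country 2: TFP = 8.8 − 3.306 − 2.485 = 3.009%.
Difference = 2.753 − (3.009) = -0.256 pp.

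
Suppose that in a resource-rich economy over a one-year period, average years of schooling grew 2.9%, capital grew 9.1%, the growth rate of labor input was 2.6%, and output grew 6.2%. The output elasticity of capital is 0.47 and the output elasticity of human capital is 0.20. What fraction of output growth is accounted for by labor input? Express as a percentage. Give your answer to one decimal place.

Labor's share = 1 − 0.47 − 0.2 = 0.33.
Labor input contributed 0.33 × 2.6 = 0.858 pp.
Share of growth = 0.858 / 6.2 × 100 = 13.839%.

13.8%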